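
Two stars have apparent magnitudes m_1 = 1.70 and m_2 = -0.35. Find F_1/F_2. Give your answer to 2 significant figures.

F_1/F_2 ≈ 0.15

Δm = 1.70 − (-0.35) = 2.05
Flux ratio = 10^(−0.4 Δm) = 10^(−0.4 × 2.05) = 10^-0.820 = 0.1514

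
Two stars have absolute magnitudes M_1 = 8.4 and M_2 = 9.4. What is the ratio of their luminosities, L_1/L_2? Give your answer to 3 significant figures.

L_1/L_2 ≈ 2.51

ΔM = M_1 − M_2 = -1.0
L_1/L_2 = 10^(−0.4 ΔM) = 10^0.400 = 2.512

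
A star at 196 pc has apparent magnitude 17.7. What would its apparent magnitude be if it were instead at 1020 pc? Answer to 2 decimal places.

m ≈ 21.28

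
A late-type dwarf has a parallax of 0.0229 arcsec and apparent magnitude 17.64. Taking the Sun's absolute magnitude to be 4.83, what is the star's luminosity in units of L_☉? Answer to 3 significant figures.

d = 1/p = 1/0.0229″ = 43.67 pc
M = m − 5 log₁₀ d + 5 = 17.64 − 5·1.6402 + 5 = 14.439
M − M_☉ = 14.439 − 4.83 = 9.609
L/L_☉ = 10^(−0.4 × 9.609) = 1.433×10^-4

L/L_☉ ≈ 1.43×10^-4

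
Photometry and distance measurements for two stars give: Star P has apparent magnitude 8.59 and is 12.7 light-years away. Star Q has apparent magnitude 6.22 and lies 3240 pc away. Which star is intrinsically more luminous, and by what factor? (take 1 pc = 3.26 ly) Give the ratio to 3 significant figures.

Star Q is more luminous, by a factor of 6.14×10^6.

Star P: d = 12.7 ly / 3.26 = 3.896 pc
Star P: M = m − 5 log₁₀ d + 5 = 8.59 − 5·0.5906 + 5 = 10.637
Star Q: M = m − 5 log₁₀ d + 5 = 6.22 − 5·3.5105 + 5 = -6.333
ΔM = M_P − M_Q = 10.637 − (-6.333) = 16.970; smaller M is more luminous → Star Q.
L ratio = 10^(0.4 |ΔM|) = 10^6.788 = 6.136×10^6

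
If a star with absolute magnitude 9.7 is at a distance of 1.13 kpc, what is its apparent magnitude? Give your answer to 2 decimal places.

m ≈ 19.97

d = 1.13 kpc = 1130 pc
m = M + 5 log₁₀ d − 5 = 9.7 + 5·3.0531 − 5 = 19.965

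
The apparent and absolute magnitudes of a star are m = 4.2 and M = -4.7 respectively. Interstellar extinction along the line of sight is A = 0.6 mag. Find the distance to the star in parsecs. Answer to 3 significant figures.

m − M = 5 log₁₀(d/10 pc) + A  ⇒  4.2 − (-4.7) − 0.6 = 5 log₁₀(d/10)
8.300 = 5 log₁₀(d/10)
log₁₀ d = (m − M − A)/5 + 1 = 2.6600
d = 10^2.6600 = 457.1 pc

d ≈ 457 pc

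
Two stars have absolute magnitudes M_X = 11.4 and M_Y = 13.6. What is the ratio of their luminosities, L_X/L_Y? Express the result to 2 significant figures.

ΔM = M_X − M_Y = -2.2
L_X/L_Y = 10^(−0.4 ΔM) = 10^0.880 = 7.586

L_X/L_Y ≈ 7.6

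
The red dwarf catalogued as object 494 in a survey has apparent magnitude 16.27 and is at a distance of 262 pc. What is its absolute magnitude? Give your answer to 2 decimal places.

M ≈ 9.18

5 log₁₀(d/10 pc) = 5 log₁₀(262.0) − 5 = 7.092
M = m − 5 log₁₀(d/10) = 16.27 − 7.092 = 9.178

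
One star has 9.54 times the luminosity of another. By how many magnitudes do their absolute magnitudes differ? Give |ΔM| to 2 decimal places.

|ΔM| ≈ 2.45

Pogson: ΔM = −2.5 log₁₀(ratio) = −2.5 log₁₀(9.54) = −2.5 × 0.9795 = -2.449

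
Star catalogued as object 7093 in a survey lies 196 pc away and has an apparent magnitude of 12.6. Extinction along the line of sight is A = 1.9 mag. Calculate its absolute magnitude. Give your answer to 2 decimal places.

M ≈ 4.24

5 log₁₀(d/10 pc) = 5 log₁₀(196.0) − 5 = 6.461
M = m − 5 log₁₀(d/10) − A = 12.6 − 6.461 − 1.9 = 4.239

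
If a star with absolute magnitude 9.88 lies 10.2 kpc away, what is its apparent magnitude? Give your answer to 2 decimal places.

m ≈ 24.92

d = 10.2 kpc = 10200 pc
m = M + 5 log₁₀ d − 5 = 9.88 + 5·4.0086 − 5 = 24.923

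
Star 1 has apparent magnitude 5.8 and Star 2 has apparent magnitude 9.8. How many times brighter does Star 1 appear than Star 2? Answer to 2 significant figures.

Magnitude difference = -4.0
Flux ratio = 10^(−0.4 Δm) = 10^(−0.4 × -4.0) = 10^1.600 = 39.81

40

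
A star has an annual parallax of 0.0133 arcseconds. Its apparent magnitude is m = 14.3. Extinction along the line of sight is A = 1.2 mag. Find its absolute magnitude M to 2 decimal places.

d = 1/p = 1/0.0133″ = 75.19 pc
5 log₁₀(d/10 pc) = 5 log₁₀(75.19) − 5 = 4.381
M = m − 5 log₁₀(d/10) − A = 14.3 − 4.381 − 1.2 = 8.719

M ≈ 8.72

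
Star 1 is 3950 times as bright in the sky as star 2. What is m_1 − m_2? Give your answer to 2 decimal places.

m_1 − m_2 ≈ -8.99

Pogson: Δm = −2.5 log₁₀(ratio) = −2.5 log₁₀(3950) = −2.5 × 3.5966 = -8.991
Star 1 is brighter, so it has the smaller magnitude: the difference is negative.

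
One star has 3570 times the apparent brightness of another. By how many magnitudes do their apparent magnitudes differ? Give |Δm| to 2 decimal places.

Pogson: Δm = −2.5 log₁₀(ratio) = −2.5 log₁₀(3570) = −2.5 × 3.5527 = -8.882

|Δm| ≈ 8.88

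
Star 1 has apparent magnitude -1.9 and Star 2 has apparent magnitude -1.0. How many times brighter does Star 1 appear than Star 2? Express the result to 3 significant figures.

Δm = -1.9 − (-1.0) = -0.9
Flux ratio = 10^(−0.4 Δm) = 10^(−0.4 × -0.9) = 10^0.360 = 2.291

2.29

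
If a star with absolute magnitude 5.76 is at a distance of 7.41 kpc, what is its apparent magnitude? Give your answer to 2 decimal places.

d = 7.41 kpc = 7410 pc
m = M + 5 log₁₀ d − 5 = 5.76 + 5·3.8698 − 5 = 20.109

m ≈ 20.11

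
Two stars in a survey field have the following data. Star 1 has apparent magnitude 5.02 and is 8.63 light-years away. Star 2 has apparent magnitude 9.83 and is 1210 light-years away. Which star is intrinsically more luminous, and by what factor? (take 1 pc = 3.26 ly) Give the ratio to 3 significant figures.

Star 2 is more luminous, by a factor of 234.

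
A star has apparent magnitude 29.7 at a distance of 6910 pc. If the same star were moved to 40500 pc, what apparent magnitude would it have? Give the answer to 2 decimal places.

Flux ∝ 1/d², so Δm = 5 log₁₀(d₂/d₁) = 5 log₁₀(40500/6910) = 3.840
m₂ = m₁ + Δm = 29.7 + (3.840) = 33.540

m ≈ 33.54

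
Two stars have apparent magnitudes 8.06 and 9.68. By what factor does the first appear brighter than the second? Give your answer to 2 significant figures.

Δm = 8.06 − (9.68) = -1.62
Flux ratio = 10^(−0.4 Δm) = 10^(−0.4 × -1.62) = 10^0.648 = 4.446

4.4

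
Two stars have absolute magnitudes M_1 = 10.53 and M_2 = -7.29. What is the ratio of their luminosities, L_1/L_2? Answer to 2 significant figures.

L_1/L_2 ≈ 7.4×10^-8

ΔM = M_1 − M_2 = 17.82
L_1/L_2 = 10^(−0.4 ΔM) = 10^-7.128 = 7.447×10^-8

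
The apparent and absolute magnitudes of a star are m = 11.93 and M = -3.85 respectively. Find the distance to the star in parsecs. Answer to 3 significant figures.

Distance modulus: m − M = 11.93 − (-3.85) = 15.780
m − M = 5 log₁₀ d − 5
log₁₀ d = (m − M)/5 + 1 = 4.1560
d = 10^4.1560 = 14320 pc

d ≈ 14300 pc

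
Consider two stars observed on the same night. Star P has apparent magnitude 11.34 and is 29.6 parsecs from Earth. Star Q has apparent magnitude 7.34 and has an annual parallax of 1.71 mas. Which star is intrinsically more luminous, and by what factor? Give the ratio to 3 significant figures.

Star P: M = m − 5 log₁₀ d + 5 = 11.34 − 5·1.4713 + 5 = 8.984
Star Q: p = 1.71 mas = 1.71×10^-3″ → d = 1/p = 584.8 pc
Star Q: M = m − 5 log₁₀ d + 5 = 7.34 − 5·2.7670 + 5 = -1.495
ΔM = M_P − M_Q = 8.984 − (-1.495) = 10.479; smaller M is more luminous → Star Q.
L ratio = 10^(0.4 |ΔM|) = 10^4.191 = 15540

Star Q is more luminous, by a factor of 15500.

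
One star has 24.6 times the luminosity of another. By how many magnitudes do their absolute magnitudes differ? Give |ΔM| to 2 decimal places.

Pogson: ΔM = −2.5 log₁₀(ratio) = −2.5 log₁₀(24.6) = −2.5 × 1.3909 = -3.477

|ΔM| ≈ 3.48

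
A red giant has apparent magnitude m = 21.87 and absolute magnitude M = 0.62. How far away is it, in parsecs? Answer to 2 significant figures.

Distance modulus: m − M = 21.87 − (0.62) = 21.250
m − M = 5 log₁₀ d − 5
log₁₀ d = (m − M)/5 + 1 = 5.2500
d = 10^5.2500 = 177800 pc

d ≈ 180000 pc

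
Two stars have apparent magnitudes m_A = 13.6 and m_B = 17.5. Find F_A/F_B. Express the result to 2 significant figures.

F_A/F_B ≈ 36

Δm = 13.6 − (17.5) = -3.9
Flux ratio = 10^(−0.4 Δm) = 10^(−0.4 × -3.9) = 10^1.560 = 36.31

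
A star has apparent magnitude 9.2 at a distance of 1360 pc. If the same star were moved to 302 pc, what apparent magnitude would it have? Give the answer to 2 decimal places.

m ≈ 5.93

Flux ∝ 1/d², so Δm = 5 log₁₀(d₂/d₁) = 5 log₁₀(302/1360) = -3.268
m₂ = m₁ + Δm = 9.2 + (-3.268) = 5.932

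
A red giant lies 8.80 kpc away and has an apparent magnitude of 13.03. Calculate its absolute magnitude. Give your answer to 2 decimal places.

d = 8.80 kpc = 8800 pc
5 log₁₀(d/10 pc) = 5 log₁₀(8800) − 5 = 14.722
M = m − 5 log₁₀(d/10) = 13.03 − 14.722 = -1.692

M ≈ -1.69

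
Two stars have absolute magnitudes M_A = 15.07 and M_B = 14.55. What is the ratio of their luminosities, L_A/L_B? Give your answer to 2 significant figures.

ΔM = M_A − M_B = 0.52
L_A/L_B = 10^(−0.4 ΔM) = 10^-0.208 = 0.6194

L_A/L_B ≈ 0.62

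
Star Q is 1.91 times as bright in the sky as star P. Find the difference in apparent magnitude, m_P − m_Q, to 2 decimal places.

Pogson: Δm = −2.5 log₁₀(ratio) = −2.5 log₁₀(1.91) = −2.5 × 0.2810 = -0.703
Star Q is brighter so has the smaller magnitude: m_P − m_Q is positive.

m_P − m_Q ≈ 0.70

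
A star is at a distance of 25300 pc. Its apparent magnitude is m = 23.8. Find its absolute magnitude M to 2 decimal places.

M ≈ 6.78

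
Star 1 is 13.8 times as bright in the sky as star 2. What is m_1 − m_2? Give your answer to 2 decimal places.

Pogson: Δm = −2.5 log₁₀(ratio) = −2.5 log₁₀(13.8) = −2.5 × 1.1399 = -2.850
Star 1 is brighter, so it has the smaller magnitude: the difference is negative.

m_1 − m_2 ≈ -2.85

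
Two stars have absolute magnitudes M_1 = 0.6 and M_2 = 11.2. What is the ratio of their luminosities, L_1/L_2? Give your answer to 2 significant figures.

ΔM = M_1 − M_2 = -10.6
L_1/L_2 = 10^(−0.4 ΔM) = 10^4.240 = 17380

L_1/L_2 ≈ 17000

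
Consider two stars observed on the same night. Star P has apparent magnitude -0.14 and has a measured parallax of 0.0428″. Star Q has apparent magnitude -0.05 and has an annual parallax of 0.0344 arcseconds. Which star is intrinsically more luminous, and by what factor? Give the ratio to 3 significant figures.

Star P: d = 1/p = 1/0.0428″ = 23.36 pc
Star P: M = m − 5 log₁₀ d + 5 = -0.14 − 5·1.3686 + 5 = -1.983
Star Q: d = 1/p = 1/0.0344″ = 29.07 pc
Star Q: M = m − 5 log₁₀ d + 5 = -0.05 − 5·1.4634 + 5 = -2.367
ΔM = M_P − M_Q = -1.983 − (-2.367) = 0.384; smaller M is more luminous → Star Q.
L ratio = 10^(0.4 |ΔM|) = 10^0.154 = 1.425

Star Q is more luminous, by a factor of 1.42.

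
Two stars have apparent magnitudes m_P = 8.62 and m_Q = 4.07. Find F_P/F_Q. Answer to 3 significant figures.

Magnitude difference = 4.55
Flux ratio = 10^(−0.4 Δm) = 10^(−0.4 × 4.55) = 10^-1.820 = 0.01514

F_P/F_Q ≈ 0.0151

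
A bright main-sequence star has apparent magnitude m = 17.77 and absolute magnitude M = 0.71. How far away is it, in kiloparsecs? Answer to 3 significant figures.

d ≈ 25.8 kpc

Distance modulus: m − M = 17.77 − (0.71) = 17.060
m − M = 5 log₁₀ d − 5
log₁₀ d = (m − M)/5 + 1 = 4.4120
d = 10^4.4120 = 25820 pc
= 25.82 kpc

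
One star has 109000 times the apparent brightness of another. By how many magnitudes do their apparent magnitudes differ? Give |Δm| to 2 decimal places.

|Δm| ≈ 12.59

Pogson: Δm = −2.5 log₁₀(ratio) = −2.5 log₁₀(109000) = −2.5 × 5.0374 = -12.594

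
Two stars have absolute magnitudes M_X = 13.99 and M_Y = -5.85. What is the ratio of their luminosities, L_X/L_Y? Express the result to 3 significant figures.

L_X/L_Y ≈ 1.16×10^-8

ΔM = M_X − M_Y = 19.84
L_X/L_Y = 10^(−0.4 ΔM) = 10^-7.936 = 1.159×10^-8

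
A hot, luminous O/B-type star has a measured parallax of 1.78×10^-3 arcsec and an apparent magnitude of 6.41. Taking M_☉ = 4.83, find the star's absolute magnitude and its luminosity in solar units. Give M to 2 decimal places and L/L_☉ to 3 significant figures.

d = 1/p = 1/1.78×10^-3″ = 561.8 pc
M = m − 5 log₁₀ d + 5 = 6.41 − 5·2.7496 + 5 = -2.338
M − M_☉ = -2.338 − 4.83 = -7.168
L/L_☉ = 10^(−0.4 × -7.168) = 736.5

M ≈ -2.34; L/L_☉ ≈ 736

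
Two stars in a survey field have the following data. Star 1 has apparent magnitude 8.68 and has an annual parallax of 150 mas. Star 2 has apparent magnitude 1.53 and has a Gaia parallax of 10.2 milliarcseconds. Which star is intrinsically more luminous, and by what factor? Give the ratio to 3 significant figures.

Star 1: p = 150 mas = 0.150″ → d = 1/p = 6.667 pc
Star 1: M = m − 5 log₁₀ d + 5 = 8.68 − 5·0.8239 + 5 = 9.560
Star 2: p = 10.2 mas = 0.0102″ → d = 1/p = 98.04 pc
Star 2: M = m − 5 log₁₀ d + 5 = 1.53 − 5·1.9914 + 5 = -3.427
ΔM = M_1 − M_2 = 9.560 − (-3.427) = 12.987; smaller M is more luminous → Star 2.
L ratio = 10^(0.4 |ΔM|) = 10^5.195 = 156700

Star 2 is more luminous, by a factor of 157000.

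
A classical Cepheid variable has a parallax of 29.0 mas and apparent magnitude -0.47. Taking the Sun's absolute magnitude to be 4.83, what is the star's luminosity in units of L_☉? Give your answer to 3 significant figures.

L/L_☉ ≈ 1570

d = 1/p = 1000/29.0 mas = 34.48 pc
M = m − 5 log₁₀ d + 5 = -0.47 − 5·1.5376 + 5 = -3.158
M − M_☉ = -3.158 − 4.83 = -7.988
L/L_☉ = 10^(−0.4 × -7.988) = 1567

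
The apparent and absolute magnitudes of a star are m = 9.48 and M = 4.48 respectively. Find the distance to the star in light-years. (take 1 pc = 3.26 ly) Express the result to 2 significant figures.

μ = m − M = 5.000
m − M = 5 log₁₀ d − 5
log₁₀ d = (m − M)/5 + 1 = 2.0000
d = 10^2.0000 = 100.0 pc
= 326.0 ly

d ≈ 330 ly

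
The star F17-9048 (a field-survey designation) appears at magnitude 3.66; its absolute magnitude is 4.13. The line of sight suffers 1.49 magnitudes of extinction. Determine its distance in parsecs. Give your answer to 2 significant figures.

d ≈ 4.1 pc

m − M = 5 log₁₀(d/10 pc) + A  ⇒  3.66 − (4.13) − 1.49 = 5 log₁₀(d/10)
-1.960 = 5 log₁₀(d/10)
log₁₀ d = (m − M − A)/5 + 1 = 0.6080
d = 10^0.6080 = 4.055 pc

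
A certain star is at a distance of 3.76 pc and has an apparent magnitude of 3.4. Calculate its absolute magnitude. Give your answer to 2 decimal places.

5 log₁₀(d/10 pc) = 5 log₁₀(3.760) − 5 = -2.124
M = m − 5 log₁₀(d/10) = 3.4 + 2.124 = 5.524

M ≈ 5.52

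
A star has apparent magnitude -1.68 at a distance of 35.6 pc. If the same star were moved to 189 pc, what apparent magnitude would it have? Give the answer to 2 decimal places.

m ≈ 1.95

Flux ∝ 1/d², so Δm = 5 log₁₀(d₂/d₁) = 5 log₁₀(189/35.6) = 3.625
m₂ = m₁ + Δm = -1.68 + (3.625) = 1.945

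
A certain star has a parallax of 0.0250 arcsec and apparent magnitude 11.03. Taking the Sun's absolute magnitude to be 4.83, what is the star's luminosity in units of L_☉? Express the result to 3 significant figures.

L/L_☉ ≈ 0.0530

d = 1/p = 1/0.0250″ = 40.00 pc
M = m − 5 log₁₀ d + 5 = 11.03 − 5·1.6021 + 5 = 8.020
M − M_☉ = 8.020 − 4.83 = 3.190
L/L_☉ = 10^(−0.4 × 3.190) = 0.05298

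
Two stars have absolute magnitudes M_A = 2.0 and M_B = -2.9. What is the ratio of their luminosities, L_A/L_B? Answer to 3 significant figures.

L_A/L_B ≈ 0.0110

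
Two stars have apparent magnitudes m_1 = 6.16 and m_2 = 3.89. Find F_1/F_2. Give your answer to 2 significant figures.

Δm = 6.16 − (3.89) = 2.27
Flux ratio = 10^(−0.4 Δm) = 10^(−0.4 × 2.27) = 10^-0.908 = 0.1236

F_1/F_2 ≈ 0.12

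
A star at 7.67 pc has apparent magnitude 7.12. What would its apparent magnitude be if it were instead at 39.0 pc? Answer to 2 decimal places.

m ≈ 10.65

Flux ∝ 1/d², so Δm = 5 log₁₀(d₂/d₁) = 5 log₁₀(39.0/7.67) = 3.531
m₂ = m₁ + Δm = 7.12 + (3.531) = 10.651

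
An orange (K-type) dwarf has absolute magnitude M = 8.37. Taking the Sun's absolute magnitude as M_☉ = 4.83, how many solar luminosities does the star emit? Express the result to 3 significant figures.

M − M_☉ = 8.37 − 4.83 = 3.540
L/L_☉ = 10^(−0.4 (M − M_☉)) = 10^-1.416 = 0.03837

L/L_☉ ≈ 0.0384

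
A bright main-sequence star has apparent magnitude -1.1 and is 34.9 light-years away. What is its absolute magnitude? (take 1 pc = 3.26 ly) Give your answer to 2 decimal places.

M ≈ -1.25

d = 34.9 ly / 3.26 = 10.71 pc
5 log₁₀(d/10 pc) = 5 log₁₀(10.71) − 5 = 0.148
M = m − 5 log₁₀(d/10) = -1.1 − 0.148 = -1.248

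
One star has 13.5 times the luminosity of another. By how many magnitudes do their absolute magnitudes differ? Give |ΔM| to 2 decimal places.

Pogson: ΔM = −2.5 log₁₀(ratio) = −2.5 log₁₀(13.5) = −2.5 × 1.1303 = -2.826

|ΔM| ≈ 2.83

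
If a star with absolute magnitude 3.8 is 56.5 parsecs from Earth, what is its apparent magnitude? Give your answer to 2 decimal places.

m ≈ 7.56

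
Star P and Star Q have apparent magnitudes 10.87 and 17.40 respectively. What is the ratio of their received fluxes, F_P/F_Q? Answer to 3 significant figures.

Δm = 10.87 − (17.40) = -6.53
Flux ratio = 10^(−0.4 Δm) = 10^(−0.4 × -6.53) = 10^2.612 = 409.3

F_P/F_Q ≈ 409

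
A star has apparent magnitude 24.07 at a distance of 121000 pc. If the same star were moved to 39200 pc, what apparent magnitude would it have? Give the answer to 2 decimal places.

m ≈ 21.62

Flux ∝ 1/d², so Δm = 5 log₁₀(d₂/d₁) = 5 log₁₀(39200/121000) = -2.447
m₂ = m₁ + Δm = 24.07 + (-2.447) = 21.623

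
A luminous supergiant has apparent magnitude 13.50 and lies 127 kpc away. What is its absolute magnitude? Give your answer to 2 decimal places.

M ≈ -7.02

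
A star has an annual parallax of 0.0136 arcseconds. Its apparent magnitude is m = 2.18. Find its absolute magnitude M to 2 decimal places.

M ≈ -2.15

d = 1/p = 1/0.0136″ = 73.53 pc
5 log₁₀(d/10 pc) = 5 log₁₀(73.53) − 5 = 4.332
M = m − 5 log₁₀(d/10) = 2.18 − 4.332 = -2.152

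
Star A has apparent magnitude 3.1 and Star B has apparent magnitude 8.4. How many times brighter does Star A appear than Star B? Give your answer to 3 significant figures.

Δm = 3.1 − (8.4) = -5.3
Flux ratio = 10^(−0.4 Δm) = 10^(−0.4 × -5.3) = 10^2.120 = 131.8

132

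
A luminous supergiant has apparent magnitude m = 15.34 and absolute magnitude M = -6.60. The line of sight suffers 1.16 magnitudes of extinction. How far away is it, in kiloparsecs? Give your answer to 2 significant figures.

d ≈ 140 kpc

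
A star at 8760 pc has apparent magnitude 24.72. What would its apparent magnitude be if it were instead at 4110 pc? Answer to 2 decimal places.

Flux ∝ 1/d², so Δm = 5 log₁₀(d₂/d₁) = 5 log₁₀(4110/8760) = -1.643
m₂ = m₁ + Δm = 24.72 + (-1.643) = 23.077

m ≈ 23.08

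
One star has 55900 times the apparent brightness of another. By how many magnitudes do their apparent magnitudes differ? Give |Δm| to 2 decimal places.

Pogson: Δm = −2.5 log₁₀(ratio) = −2.5 log₁₀(55900) = −2.5 × 4.7474 = -11.869

|Δm| ≈ 11.87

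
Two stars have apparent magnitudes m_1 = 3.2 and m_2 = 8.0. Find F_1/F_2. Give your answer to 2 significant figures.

Magnitude difference = -4.8
Flux ratio = 10^(−0.4 Δm) = 10^(−0.4 × -4.8) = 10^1.920 = 83.18

F_1/F_2 ≈ 83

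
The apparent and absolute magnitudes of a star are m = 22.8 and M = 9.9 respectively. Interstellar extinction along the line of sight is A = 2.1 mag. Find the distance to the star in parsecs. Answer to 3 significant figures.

d ≈ 1450 pc

m − M = 5 log₁₀(d/10 pc) + A  ⇒  22.8 − (9.9) − 2.1 = 5 log₁₀(d/10)
10.800 = 5 log₁₀(d/10)
log₁₀ d = (m − M − A)/5 + 1 = 3.1600
d = 10^3.1600 = 1445 pc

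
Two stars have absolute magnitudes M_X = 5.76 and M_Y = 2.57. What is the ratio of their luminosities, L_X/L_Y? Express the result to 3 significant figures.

L_X/L_Y ≈ 0.0530

ΔM = M_X − M_Y = 3.19
L_X/L_Y = 10^(−0.4 ΔM) = 10^-1.276 = 0.05297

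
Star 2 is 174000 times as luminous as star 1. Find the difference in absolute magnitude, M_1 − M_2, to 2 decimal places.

M_1 − M_2 ≈ 13.10

Pogson: ΔM = −2.5 log₁₀(ratio) = −2.5 log₁₀(174000) = −2.5 × 5.2405 = -13.101
Star 2 is brighter so has the smaller magnitude: M_1 − M_2 is positive.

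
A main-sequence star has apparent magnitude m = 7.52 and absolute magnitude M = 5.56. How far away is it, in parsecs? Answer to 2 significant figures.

d ≈ 25 pc

μ = m − M = 1.960
m − M = 5 log₁₀ d − 5
log₁₀ d = (m − M)/5 + 1 = 1.3920
d = 10^1.3920 = 24.66 pc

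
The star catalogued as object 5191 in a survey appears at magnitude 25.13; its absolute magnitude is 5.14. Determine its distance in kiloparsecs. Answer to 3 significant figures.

d ≈ 99.5 kpc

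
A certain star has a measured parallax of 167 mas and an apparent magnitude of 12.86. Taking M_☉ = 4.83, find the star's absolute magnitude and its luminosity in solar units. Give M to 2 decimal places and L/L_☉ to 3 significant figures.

M ≈ 13.97; L/L_☉ ≈ 2.20×10^-4

d = 1/p = 1000/167 mas = 5.988 pc
M = m − 5 log₁₀ d + 5 = 12.86 − 5·0.7773 + 5 = 13.974
M − M_☉ = 13.974 − 4.83 = 9.144
L/L_☉ = 10^(−0.4 × 9.144) = 2.201×10^-4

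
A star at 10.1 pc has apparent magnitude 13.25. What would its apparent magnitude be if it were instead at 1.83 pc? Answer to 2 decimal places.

Flux ∝ 1/d², so Δm = 5 log₁₀(d₂/d₁) = 5 log₁₀(1.83/10.1) = -3.709
m₂ = m₁ + Δm = 13.25 + (-3.709) = 9.541

m ≈ 9.54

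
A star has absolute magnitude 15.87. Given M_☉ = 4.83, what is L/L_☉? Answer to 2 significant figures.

L/L_☉ ≈ 3.8×10^-5

M − M_☉ = 15.87 − 4.83 = 11.040
L/L_☉ = 10^(−0.4 (M − M_☉)) = 10^-4.416 = 3.837×10^-5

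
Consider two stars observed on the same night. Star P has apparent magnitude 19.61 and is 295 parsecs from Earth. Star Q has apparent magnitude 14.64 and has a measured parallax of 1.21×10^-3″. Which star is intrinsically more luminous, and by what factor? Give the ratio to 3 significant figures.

Star P: M = m − 5 log₁₀ d + 5 = 19.61 − 5·2.4698 + 5 = 12.261
Star Q: d = 1/p = 1/1.21×10^-3″ = 826.4 pc
Star Q: M = m − 5 log₁₀ d + 5 = 14.64 − 5·2.9172 + 5 = 5.054
ΔM = M_P − M_Q = 12.261 − (5.054) = 7.207; smaller M is more luminous → Star Q.
L ratio = 10^(0.4 |ΔM|) = 10^2.883 = 763.5

Star Q is more luminous, by a factor of 763.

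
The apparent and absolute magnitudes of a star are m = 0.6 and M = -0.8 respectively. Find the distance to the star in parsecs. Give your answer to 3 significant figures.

d ≈ 19.1 pc

μ = m − M = 1.400
m − M = 5 log₁₀ d − 5
log₁₀ d = (m − M)/5 + 1 = 1.2800
d = 10^1.2800 = 19.05 pc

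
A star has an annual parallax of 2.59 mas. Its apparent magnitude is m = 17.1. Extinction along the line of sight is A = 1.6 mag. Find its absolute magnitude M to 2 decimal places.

M ≈ 7.57

p = 2.59 mas = 2.59×10^-3″ → d = 1/p = 386.1 pc
5 log₁₀(d/10 pc) = 5 log₁₀(386.1) − 5 = 7.934
M = m − 5 log₁₀(d/10) − A = 17.1 − 7.934 − 1.6 = 7.566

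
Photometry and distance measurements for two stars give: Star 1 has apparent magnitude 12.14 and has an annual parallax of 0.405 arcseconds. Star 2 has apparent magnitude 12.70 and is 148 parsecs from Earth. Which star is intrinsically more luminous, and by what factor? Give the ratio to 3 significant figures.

Star 2 is more luminous, by a factor of 2150.

Star 1: d = 1/p = 1/0.405″ = 2.469 pc
Star 1: M = m − 5 log₁₀ d + 5 = 12.14 − 5·0.3925 + 5 = 15.177
Star 2: M = m − 5 log₁₀ d + 5 = 12.70 − 5·2.1703 + 5 = 6.849
ΔM = M_1 − M_2 = 15.177 − (6.849) = 8.329; smaller M is more luminous → Star 2.
L ratio = 10^(0.4 |ΔM|) = 10^3.331 = 2145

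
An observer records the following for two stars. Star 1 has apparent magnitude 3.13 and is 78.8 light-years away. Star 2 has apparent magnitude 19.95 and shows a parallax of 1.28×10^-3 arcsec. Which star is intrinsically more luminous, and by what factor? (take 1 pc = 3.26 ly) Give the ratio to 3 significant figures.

Star 1 is more luminous, by a factor of 5120.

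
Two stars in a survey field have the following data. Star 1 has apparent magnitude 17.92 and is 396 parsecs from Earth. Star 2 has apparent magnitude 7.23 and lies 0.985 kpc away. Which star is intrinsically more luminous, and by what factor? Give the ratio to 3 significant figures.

Star 2 is more luminous, by a factor of 117000.

Star 1: M = m − 5 log₁₀ d + 5 = 17.92 − 5·2.5977 + 5 = 9.932
Star 2: d = 0.985 kpc = 985.0 pc
Star 2: M = m − 5 log₁₀ d + 5 = 7.23 − 5·2.9934 + 5 = -2.737
ΔM = M_1 − M_2 = 9.932 − (-2.737) = 12.669; smaller M is more luminous → Star 2.
L ratio = 10^(0.4 |ΔM|) = 10^5.067 = 116800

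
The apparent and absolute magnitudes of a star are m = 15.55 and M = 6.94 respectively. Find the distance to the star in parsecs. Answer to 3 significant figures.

μ = m − M = 8.610
m − M = 5 log₁₀ d − 5
log₁₀ d = (m − M)/5 + 1 = 2.7220
d = 10^2.7220 = 527.2 pc

d ≈ 527 pc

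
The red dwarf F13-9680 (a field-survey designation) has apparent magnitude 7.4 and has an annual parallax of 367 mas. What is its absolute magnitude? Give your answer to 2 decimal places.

M ≈ 10.22

p = 367 mas = 0.367″ → d = 1/p = 2.725 pc
5 log₁₀(d/10 pc) = 5 log₁₀(2.725) − 5 = -2.823
M = m − 5 log₁₀(d/10) = 7.4 + 2.823 = 10.223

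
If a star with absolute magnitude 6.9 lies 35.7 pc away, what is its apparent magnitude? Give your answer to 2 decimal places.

m = M + 5 log₁₀ d − 5 = 6.9 + 5·1.5527 − 5 = 9.663

m ≈ 9.66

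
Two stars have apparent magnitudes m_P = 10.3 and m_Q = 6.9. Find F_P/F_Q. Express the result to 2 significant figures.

F_P/F_Q ≈ 0.044

Magnitude difference = 3.4
Flux ratio = 10^(−0.4 Δm) = 10^(−0.4 × 3.4) = 10^-1.360 = 0.04365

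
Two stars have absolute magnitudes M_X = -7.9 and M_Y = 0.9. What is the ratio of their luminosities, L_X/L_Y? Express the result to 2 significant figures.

ΔM = M_X − M_Y = -8.8
L_X/L_Y = 10^(−0.4 ΔM) = 10^3.520 = 3311

L_X/L_Y ≈ 3300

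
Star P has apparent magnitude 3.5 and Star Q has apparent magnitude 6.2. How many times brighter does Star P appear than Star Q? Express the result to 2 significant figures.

12

Magnitude difference = -2.7
Flux ratio = 10^(−0.4 Δm) = 10^(−0.4 × -2.7) = 10^1.080 = 12.02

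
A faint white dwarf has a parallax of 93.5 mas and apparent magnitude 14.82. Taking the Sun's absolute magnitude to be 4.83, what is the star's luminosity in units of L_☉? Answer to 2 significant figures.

d = 1/p = 1000/93.5 mas = 10.70 pc
M = m − 5 log₁₀ d + 5 = 14.82 − 5·1.0292 + 5 = 14.674
M − M_☉ = 14.674 − 4.83 = 9.844
L/L_☉ = 10^(−0.4 × 9.844) = 1.154×10^-4

L/L_☉ ≈ 1.2×10^-4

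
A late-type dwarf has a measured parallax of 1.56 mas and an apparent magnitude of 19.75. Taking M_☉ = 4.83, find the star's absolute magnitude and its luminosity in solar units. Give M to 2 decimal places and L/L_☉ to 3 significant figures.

M ≈ 10.72; L/L_☉ ≈ 4.42×10^-3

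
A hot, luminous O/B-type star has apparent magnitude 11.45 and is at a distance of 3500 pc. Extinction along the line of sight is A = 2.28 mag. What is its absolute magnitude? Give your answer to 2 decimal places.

5 log₁₀(d/10 pc) = 5 log₁₀(3500) − 5 = 12.720
M = m − 5 log₁₀(d/10) − A = 11.45 − 12.720 − 2.28 = -3.550

M ≈ -3.55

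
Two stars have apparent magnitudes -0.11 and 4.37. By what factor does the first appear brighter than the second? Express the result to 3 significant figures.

61.9

Δm = -0.11 − (4.37) = -4.48
Flux ratio = 10^(−0.4 Δm) = 10^(−0.4 × -4.48) = 10^1.792 = 61.94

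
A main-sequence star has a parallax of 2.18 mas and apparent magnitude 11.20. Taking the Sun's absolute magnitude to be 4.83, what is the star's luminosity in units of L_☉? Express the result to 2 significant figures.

L/L_☉ ≈ 6.0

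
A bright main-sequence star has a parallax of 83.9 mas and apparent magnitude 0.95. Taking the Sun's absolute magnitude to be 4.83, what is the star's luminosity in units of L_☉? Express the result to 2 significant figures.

d = 1/p = 1000/83.9 mas = 11.92 pc
M = m − 5 log₁₀ d + 5 = 0.95 − 5·1.0762 + 5 = 0.569
M − M_☉ = 0.569 − 4.83 = -4.261
L/L_☉ = 10^(−0.4 × -4.261) = 50.64

L/L_☉ ≈ 51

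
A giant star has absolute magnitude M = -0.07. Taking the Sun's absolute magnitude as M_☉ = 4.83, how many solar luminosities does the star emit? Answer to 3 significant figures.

L/L_☉ ≈ 91.2

M − M_☉ = -0.07 − 4.83 = -4.900
L/L_☉ = 10^(−0.4 (M − M_☉)) = 10^1.960 = 91.20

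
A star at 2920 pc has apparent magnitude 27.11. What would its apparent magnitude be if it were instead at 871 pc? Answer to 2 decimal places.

m ≈ 24.48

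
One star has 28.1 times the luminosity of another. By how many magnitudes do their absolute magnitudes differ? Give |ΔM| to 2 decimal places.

|ΔM| ≈ 3.62

Pogson: ΔM = −2.5 log₁₀(ratio) = −2.5 log₁₀(28.1) = −2.5 × 1.4487 = -3.622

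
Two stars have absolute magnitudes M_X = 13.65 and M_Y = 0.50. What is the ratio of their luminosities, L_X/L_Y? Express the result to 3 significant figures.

L_X/L_Y ≈ 5.50×10^-6

ΔM = M_X − M_Y = 13.15
L_X/L_Y = 10^(−0.4 ΔM) = 10^-5.260 = 5.495×10^-6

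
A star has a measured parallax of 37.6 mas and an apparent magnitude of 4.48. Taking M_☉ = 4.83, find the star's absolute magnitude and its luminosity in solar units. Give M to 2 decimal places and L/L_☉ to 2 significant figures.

d = 1/p = 1000/37.6 mas = 26.60 pc
M = m − 5 log₁₀ d + 5 = 4.48 − 5·1.4248 + 5 = 2.356
M − M_☉ = 2.356 − 4.83 = -2.474
L/L_☉ = 10^(−0.4 × -2.474) = 9.764

M ≈ 2.36; L/L_☉ ≈ 9.8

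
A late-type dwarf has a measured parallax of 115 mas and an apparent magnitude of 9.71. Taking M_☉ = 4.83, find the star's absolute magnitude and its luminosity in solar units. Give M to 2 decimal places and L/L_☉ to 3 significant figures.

d = 1/p = 1000/115 mas = 8.696 pc
M = m − 5 log₁₀ d + 5 = 9.71 − 5·0.9393 + 5 = 10.013
M − M_☉ = 10.013 − 4.83 = 5.183
L/L_☉ = 10^(−0.4 × 5.183) = 8.445×10^-3

M ≈ 10.01; L/L_☉ ≈ 8.45×10^-3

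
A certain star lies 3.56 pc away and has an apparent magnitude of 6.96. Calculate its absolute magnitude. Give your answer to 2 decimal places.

5 log₁₀(d/10 pc) = 5 log₁₀(3.560) − 5 = -2.243
M = m − 5 log₁₀(d/10) = 6.96 + 2.243 = 9.203

M ≈ 9.20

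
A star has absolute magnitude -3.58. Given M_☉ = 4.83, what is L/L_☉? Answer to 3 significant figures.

L/L_☉ ≈ 2310

M − M_☉ = -3.58 − 4.83 = -8.410
L/L_☉ = 10^(−0.4 (M − M_☉)) = 10^3.364 = 2312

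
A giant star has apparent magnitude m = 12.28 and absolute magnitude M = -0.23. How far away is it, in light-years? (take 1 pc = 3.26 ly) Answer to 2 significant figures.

d ≈ 10000 ly

μ = m − M = 12.510
m − M = 5 log₁₀ d − 5
log₁₀ d = (m − M)/5 + 1 = 3.5020
d = 10^3.5020 = 3177 pc
= 10360 ly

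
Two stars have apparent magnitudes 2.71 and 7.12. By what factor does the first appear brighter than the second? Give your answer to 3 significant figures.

58.1

Magnitude difference = -4.41
Flux ratio = 10^(−0.4 Δm) = 10^(−0.4 × -4.41) = 10^1.764 = 58.08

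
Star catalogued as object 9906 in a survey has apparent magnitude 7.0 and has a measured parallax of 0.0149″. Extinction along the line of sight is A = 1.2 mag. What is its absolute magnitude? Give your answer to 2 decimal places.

d = 1/p = 1/0.0149″ = 67.11 pc
5 log₁₀(d/10 pc) = 5 log₁₀(67.11) − 5 = 4.134
M = m − 5 log₁₀(d/10) − A = 7.0 − 4.134 − 1.2 = 1.666

M ≈ 1.67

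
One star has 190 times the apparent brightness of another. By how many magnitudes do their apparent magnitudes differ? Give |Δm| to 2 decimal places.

|Δm| ≈ 5.70

Pogson: Δm = −2.5 log₁₀(ratio) = −2.5 log₁₀(190) = −2.5 × 2.2788 = -5.697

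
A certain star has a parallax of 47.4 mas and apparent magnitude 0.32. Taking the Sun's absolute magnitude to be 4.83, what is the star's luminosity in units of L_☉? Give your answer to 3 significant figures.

d = 1/p = 1000/47.4 mas = 21.10 pc
M = m − 5 log₁₀ d + 5 = 0.32 − 5·1.3242 + 5 = -1.301
M − M_☉ = -1.301 − 4.83 = -6.131
L/L_☉ = 10^(−0.4 × -6.131) = 283.4

L/L_☉ ≈ 283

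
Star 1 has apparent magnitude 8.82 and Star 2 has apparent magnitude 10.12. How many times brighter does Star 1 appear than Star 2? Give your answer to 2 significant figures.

3.3

Δm = 8.82 − (10.12) = -1.30
Flux ratio = 10^(−0.4 Δm) = 10^(−0.4 × -1.30) = 10^0.520 = 3.311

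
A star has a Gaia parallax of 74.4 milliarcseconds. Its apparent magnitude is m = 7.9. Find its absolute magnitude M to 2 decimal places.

p = 74.4 mas = 0.0744″ → d = 1/p = 13.44 pc
5 log₁₀(d/10 pc) = 5 log₁₀(13.44) − 5 = 0.642
M = m − 5 log₁₀(d/10) = 7.9 − 0.642 = 7.258

M ≈ 7.26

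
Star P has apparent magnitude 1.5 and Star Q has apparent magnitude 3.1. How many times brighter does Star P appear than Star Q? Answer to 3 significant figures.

4.37

Δm = 1.5 − (3.1) = -1.6
Flux ratio = 10^(−0.4 Δm) = 10^(−0.4 × -1.6) = 10^0.640 = 4.365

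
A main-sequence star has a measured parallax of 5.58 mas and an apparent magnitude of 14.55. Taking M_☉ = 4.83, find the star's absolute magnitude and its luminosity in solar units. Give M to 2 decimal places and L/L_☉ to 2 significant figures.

M ≈ 8.28; L/L_☉ ≈ 0.042

d = 1/p = 1000/5.58 mas = 179.2 pc
M = m − 5 log₁₀ d + 5 = 14.55 − 5·2.2534 + 5 = 8.283
M − M_☉ = 8.283 − 4.83 = 3.453
L/L_☉ = 10^(−0.4 × 3.453) = 0.04157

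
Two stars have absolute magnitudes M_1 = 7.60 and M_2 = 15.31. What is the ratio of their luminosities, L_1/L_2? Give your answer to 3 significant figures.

L_1/L_2 ≈ 1210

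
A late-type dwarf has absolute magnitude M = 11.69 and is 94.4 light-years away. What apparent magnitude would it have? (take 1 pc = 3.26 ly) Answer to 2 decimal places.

d = 94.4 ly / 3.26 = 28.96 pc
m = M + 5 log₁₀ d − 5 = 11.69 + 5·1.4618 − 5 = 13.999

m ≈ 14.00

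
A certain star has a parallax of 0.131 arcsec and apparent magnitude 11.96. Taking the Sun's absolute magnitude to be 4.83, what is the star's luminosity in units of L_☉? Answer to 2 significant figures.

d = 1/p = 1/0.131″ = 7.634 pc
M = m − 5 log₁₀ d + 5 = 11.96 − 5·0.8827 + 5 = 12.546
M − M_☉ = 12.546 − 4.83 = 7.716
L/L_☉ = 10^(−0.4 × 7.716) = 8.193×10^-4

L/L_☉ ≈ 8.2×10^-4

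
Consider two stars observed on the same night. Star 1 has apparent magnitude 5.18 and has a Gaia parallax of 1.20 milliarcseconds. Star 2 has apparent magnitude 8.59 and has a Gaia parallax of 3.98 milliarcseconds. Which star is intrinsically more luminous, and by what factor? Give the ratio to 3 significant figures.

Star 1: p = 1.20 mas = 1.20×10^-3″ → d = 1/p = 833.3 pc
Star 1: M = m − 5 log₁₀ d + 5 = 5.18 − 5·2.9208 + 5 = -4.424
Star 2: p = 3.98 mas = 3.98×10^-3″ → d = 1/p = 251.3 pc
Star 2: M = m − 5 log₁₀ d + 5 = 8.59 − 5·2.4001 + 5 = 1.589
ΔM = M_1 − M_2 = -4.424 − (1.589) = -6.014; smaller M is more luminous → Star 1.
L ratio = 10^(0.4 |ΔM|) = 10^2.405 = 254.3

Star 1 is more luminous, by a factor of 254.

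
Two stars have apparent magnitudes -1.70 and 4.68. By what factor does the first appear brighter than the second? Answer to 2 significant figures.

Δm = -1.70 − (4.68) = -6.38
Flux ratio = 10^(−0.4 Δm) = 10^(−0.4 × -6.38) = 10^2.552 = 356.5

360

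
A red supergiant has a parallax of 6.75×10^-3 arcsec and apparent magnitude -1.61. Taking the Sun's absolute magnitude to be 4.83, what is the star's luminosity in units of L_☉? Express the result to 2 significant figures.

d = 1/p = 1/6.75×10^-3″ = 148.1 pc
M = m − 5 log₁₀ d + 5 = -1.61 − 5·2.1707 + 5 = -7.463
M − M_☉ = -7.463 − 4.83 = -12.293
L/L_☉ = 10^(−0.4 × -12.293) = 82680

L/L_☉ ≈ 83000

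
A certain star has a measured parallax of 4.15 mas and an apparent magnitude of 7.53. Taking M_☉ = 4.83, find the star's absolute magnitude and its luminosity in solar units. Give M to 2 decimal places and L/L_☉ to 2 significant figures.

M ≈ 0.62; L/L_☉ ≈ 48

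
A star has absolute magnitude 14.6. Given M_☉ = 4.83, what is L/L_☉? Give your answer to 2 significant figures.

M − M_☉ = 14.6 − 4.83 = 9.770
L/L_☉ = 10^(−0.4 (M − M_☉)) = 10^-3.908 = 1.236×10^-4

L/L_☉ ≈ 1.2×10^-4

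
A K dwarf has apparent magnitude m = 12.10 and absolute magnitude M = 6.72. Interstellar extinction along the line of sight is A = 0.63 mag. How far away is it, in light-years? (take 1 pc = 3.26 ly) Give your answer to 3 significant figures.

m − M = 5 log₁₀(d/10 pc) + A  ⇒  12.10 − (6.72) − 0.63 = 5 log₁₀(d/10)
4.750 = 5 log₁₀(d/10)
log₁₀ d = (m − M − A)/5 + 1 = 1.9500
d = 10^1.9500 = 89.13 pc
= 290.5 ly

d ≈ 291 ly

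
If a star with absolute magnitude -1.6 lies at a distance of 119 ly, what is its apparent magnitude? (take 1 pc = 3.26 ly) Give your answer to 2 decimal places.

m ≈ 1.21

d = 119 ly / 3.26 = 36.50 pc
m = M + 5 log₁₀ d − 5 = -1.6 + 5·1.5623 − 5 = 1.212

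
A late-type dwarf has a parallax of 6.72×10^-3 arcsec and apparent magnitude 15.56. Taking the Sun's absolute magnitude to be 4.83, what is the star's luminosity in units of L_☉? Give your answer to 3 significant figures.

L/L_☉ ≈ 0.0113

d = 1/p = 1/6.72×10^-3″ = 148.8 pc
M = m − 5 log₁₀ d + 5 = 15.56 − 5·2.1726 + 5 = 9.697
M − M_☉ = 9.697 − 4.83 = 4.867
L/L_☉ = 10^(−0.4 × 4.867) = 0.01130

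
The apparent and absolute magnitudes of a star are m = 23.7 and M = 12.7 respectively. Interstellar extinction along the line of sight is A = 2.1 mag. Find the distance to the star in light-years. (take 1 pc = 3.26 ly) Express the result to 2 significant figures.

m − M = 5 log₁₀(d/10 pc) + A  ⇒  23.7 − (12.7) − 2.1 = 5 log₁₀(d/10)
8.900 = 5 log₁₀(d/10)
log₁₀ d = (m − M − A)/5 + 1 = 2.7800
d = 10^2.7800 = 602.6 pc
= 1964 ly

d ≈ 2000 ly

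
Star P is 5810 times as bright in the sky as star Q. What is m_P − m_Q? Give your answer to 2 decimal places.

Pogson: Δm = −2.5 log₁₀(ratio) = −2.5 log₁₀(5810) = −2.5 × 3.7642 = -9.410
Star P is brighter, so it has the smaller magnitude: the difference is negative.

m_P − m_Q ≈ -9.41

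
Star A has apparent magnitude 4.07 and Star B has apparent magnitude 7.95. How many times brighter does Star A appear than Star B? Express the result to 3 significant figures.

Magnitude difference = -3.88
Flux ratio = 10^(−0.4 Δm) = 10^(−0.4 × -3.88) = 10^1.552 = 35.65

35.6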